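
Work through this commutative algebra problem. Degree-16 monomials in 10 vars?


C(d+n-1,n-1)=C(25,9)=2042975


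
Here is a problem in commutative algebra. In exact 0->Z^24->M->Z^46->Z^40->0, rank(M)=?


Alt sum=0:
(-1)^0*24 + (-1)^1*? + (-1)^2*46 + (-1)^3*40=0
rank(M)=30


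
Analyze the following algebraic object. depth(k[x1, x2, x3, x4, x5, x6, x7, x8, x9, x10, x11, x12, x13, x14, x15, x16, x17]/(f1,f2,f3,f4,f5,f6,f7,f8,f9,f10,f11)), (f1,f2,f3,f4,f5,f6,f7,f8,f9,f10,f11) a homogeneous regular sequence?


depth(R)=17
depth(R/I)=17-11=6


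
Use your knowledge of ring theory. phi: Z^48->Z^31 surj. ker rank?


rank(ker) = 48-31 = 17


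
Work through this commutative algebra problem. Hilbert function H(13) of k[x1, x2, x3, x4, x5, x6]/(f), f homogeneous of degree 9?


C(18,5)-C(9,5)=8568-126=8442


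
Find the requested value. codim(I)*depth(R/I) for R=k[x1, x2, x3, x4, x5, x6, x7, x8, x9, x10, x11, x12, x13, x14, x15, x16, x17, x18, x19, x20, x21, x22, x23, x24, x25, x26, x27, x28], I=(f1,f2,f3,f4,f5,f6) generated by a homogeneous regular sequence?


codim=6, depth=dim(R/I)=28-6=22
Product=6*22=132


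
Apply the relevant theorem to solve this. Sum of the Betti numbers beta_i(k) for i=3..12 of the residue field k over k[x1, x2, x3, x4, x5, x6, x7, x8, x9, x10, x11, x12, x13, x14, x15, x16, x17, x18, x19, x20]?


Koszul resolution: beta_i(k)=C(n,i), n=20
C(20,3)=1140, C(20,4)=4845, C(20,5)=15504, C(20,6)=38760, C(20,7)=77520, C(20,8)=125970, C(20,9)=167960, C(20,10)=184756, C(20,11)=167960, C(20,12)=125970
Sum=910385


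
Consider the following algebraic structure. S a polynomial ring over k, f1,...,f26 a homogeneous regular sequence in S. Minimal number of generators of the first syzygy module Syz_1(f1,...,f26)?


Regular sequence => Koszul complex is the minimal free resolution.
Syz_1 minimally generated by Koszul relations f_i*e_j - f_j*e_i (i<j): mu(Syz_1) = beta_2 = C(m,2) = m(m-1)/2
m=26
26*25/2 = 325


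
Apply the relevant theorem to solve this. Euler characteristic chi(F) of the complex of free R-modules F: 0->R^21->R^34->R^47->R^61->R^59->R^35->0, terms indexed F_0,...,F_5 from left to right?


chi = sum (-1)^i * rank:
(-1)^0*21=21
(-1)^1*34=-34
(-1)^2*47=47
(-1)^3*61=-61
(-1)^4*59=59
(-1)^5*35=-35
chi=-3


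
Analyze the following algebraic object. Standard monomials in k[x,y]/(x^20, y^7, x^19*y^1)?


k[x,y]/I, I = (x^20, y^7, x^19*y^1)
Rect: 20x7=140. Corner: (20-19)x(7-1)=6.
dim = 140-6 = 134


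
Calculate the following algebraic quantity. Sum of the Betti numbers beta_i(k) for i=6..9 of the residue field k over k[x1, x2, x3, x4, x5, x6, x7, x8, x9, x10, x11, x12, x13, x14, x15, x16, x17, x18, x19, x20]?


Koszul resolution: beta_i(k)=C(n,i), n=20
C(20,6)=38760, C(20,7)=77520, C(20,8)=125970, C(20,9)=167960
Sum=410210


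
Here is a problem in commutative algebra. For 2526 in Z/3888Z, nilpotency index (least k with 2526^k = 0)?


2526^k mod 3888:
k=1: 2526
k=2: 468
k=3: 216
k=4: 1296
k=5: 0
First zero at k = 5


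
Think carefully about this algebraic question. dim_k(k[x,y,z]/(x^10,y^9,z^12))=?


Basis: x^iy^jz^k, i<10,j<9,k<12
10*9*12=1080


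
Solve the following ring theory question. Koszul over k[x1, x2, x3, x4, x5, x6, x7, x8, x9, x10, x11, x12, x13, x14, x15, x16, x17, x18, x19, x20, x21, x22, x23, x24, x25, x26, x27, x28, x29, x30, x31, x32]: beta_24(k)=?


C(n,i)=C(32,24)=10518300


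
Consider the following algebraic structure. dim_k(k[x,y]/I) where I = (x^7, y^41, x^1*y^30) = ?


k[x,y]/I, I = (x^7, y^41, x^1*y^30)
Rect: 7x41=287. Corner: (7-1)x(41-30)=66.
dim = 287-66 = 221


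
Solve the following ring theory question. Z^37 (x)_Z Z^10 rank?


rank(M(x)N) = rank(M)*rank(N)
37*10 = 370


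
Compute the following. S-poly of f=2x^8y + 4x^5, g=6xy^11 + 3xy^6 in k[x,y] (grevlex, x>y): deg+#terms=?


LT(f)=2x^8y, LT(g)=6xy^11
lcm(LM)=x^8y^11
S(f,g) (scaled by 12 to clear denominators) = 6y^10*f - 2x^7*g = 24x^5y^10 - 6x^8y^6
2 terms, deg 15.
15+2=17


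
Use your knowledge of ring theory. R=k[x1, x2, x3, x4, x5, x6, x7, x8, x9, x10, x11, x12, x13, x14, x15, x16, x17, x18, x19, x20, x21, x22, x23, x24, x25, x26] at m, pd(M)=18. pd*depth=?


pd+depth=26
depth=26-18=8
pd*depth=18*8=144


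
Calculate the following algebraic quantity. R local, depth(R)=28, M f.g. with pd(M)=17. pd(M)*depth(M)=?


pd+depth=28
depth=28-17=11
pd*depth=17*11=187


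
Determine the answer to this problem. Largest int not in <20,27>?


gcd(20,27)=1 => F=ab-a-b=20*27-20-27=540-47=493


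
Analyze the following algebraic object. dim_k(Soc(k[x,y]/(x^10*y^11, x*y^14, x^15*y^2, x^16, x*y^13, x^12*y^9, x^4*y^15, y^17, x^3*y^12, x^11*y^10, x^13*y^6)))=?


Socle = ann(m) = span of standard monomials u with x*u, y*u in I (staircase corners).
Redundant generators: x*y^14, x^4*y^15
Minimal generators: x^16, x^15*y^2, x^13*y^6, x^12*y^9, x^11*y^10, x^10*y^11, x^3*y^12, x*y^13, y^17
Corners: y^16, x^2y^12, x^9y^11, x^10y^10, x^11y^9, x^12y^8, x^14y^5, x^15y
Socle dim=8


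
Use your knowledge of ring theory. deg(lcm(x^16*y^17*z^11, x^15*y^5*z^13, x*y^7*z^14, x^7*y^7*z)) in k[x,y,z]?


lcm = componentwise max:
x: max(16,15,1,7)=16
y: max(17,5,7,7)=17
z: max(11,13,14,1)=14
Total=16+17+14=47


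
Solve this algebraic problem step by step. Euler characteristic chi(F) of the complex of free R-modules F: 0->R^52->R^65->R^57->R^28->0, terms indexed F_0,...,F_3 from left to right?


chi = sum (-1)^i * rank:
(-1)^0*52=52
(-1)^1*65=-65
(-1)^2*57=57
(-1)^3*28=-28
chi=16


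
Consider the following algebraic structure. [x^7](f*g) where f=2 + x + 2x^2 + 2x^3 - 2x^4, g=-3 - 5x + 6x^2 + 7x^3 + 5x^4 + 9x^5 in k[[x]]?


[x^7] = sum a_i*b_j, i+j=7
  2*9=18
  2*5=10
  -2*7=-14
Sum=14


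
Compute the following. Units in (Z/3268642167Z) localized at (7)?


Local ring = Z/40353607Z.
phi(40353607) = 7^8*(7-1) = 34588806


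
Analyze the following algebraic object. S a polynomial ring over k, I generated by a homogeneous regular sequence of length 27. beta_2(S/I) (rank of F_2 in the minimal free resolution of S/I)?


Regular sequence => Koszul complex is the minimal free resolution.
Syz_1 minimally generated by Koszul relations f_i*e_j - f_j*e_i (i<j): mu(Syz_1) = beta_2 = C(m,2) = m(m-1)/2
m=27
27*26/2 = 351


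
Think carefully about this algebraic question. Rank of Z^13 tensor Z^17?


rank(M(x)N) = rank(M)*rank(N)
13*17 = 221


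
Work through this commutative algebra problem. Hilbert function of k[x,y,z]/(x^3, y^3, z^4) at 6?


Need i<3, j<3, k<4 with i+j+k=6.
For each i, j ranges over max(0,6-i-3)..min(2,6-i):
  i=0: j in [3,2] -> 0
  i=1: j in [2,2] -> 1
  i=2: j in [1,2] -> 2
H(6) = 0+1+2 = 3


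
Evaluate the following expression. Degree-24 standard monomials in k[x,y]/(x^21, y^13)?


k[x,y], I = (x^21, y^13), d = 24
Need i < 21 and d-i < 13.
Range: 12 <= i <= 20.
H(24) = 9


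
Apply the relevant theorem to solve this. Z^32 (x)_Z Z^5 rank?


rank(M(x)N) = rank(M)*rank(N)
32*5 = 160


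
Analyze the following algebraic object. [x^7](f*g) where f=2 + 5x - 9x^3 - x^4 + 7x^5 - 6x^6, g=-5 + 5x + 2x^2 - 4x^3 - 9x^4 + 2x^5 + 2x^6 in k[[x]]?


[x^7] = sum a_i*b_j, i+j=7
  5*2=10
  -9*-9=81
  -1*-4=4
  7*2=14
  -6*5=-30
Sum=79


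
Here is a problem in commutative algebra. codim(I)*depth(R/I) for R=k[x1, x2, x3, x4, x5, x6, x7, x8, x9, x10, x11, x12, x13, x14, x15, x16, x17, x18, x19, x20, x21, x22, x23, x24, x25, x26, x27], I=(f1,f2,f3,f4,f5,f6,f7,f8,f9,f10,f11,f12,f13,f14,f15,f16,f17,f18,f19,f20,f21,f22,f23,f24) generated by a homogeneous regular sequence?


codim=24, depth=dim(R/I)=27-24=3
Product=24*3=72


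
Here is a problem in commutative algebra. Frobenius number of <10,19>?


gcd(10,19)=1 => F=ab-a-b=10*19-10-19=190-29=161


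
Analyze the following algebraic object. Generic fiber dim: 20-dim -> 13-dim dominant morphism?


dim(fiber)=dim(X)-dim(Y)=20-13=7


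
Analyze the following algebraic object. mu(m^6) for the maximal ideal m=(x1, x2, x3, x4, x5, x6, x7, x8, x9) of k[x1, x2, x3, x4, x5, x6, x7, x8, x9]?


Graded Nakayama: mu(m^d) = dim_k (m^d/m^(d+1)) = #degree-6 monomials in 9 vars
C(n+d-1,d)=C(14,6)=3003


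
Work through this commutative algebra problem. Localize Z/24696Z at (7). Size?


7-primary part: 24696=7^3*72
Size=7^3=343


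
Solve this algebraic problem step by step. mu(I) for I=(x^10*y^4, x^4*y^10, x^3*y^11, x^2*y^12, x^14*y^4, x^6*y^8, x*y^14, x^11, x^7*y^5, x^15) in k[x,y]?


Remove redundant (divisible by others).
x^15 redundant.
x^14*y^4 redundant.
Min: x^11, x^10*y^4, x^7*y^5, x^6*y^8, x^4*y^10, x^3*y^11, x^2*y^12, x*y^14
Count=8


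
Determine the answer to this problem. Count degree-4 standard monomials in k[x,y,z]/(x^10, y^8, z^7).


Need i<10, j<8, k<7 with i+j+k=4.
For each i, j ranges over max(0,4-i-6)..min(7,4-i):
  i=0: j in [0,4] -> 5
  i=1: j in [0,3] -> 4
  i=2: j in [0,2] -> 3
  i=3: j in [0,1] -> 2
  i=4: j in [0,0] -> 1
H(4) = 5+4+3+2+1 = 15


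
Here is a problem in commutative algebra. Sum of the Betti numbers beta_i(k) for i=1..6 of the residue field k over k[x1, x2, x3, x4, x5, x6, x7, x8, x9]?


Koszul resolution: beta_i(k)=C(n,i), n=9
C(9,1)=9, C(9,2)=36, C(9,3)=84, C(9,4)=126, C(9,5)=126, C(9,6)=84
Sum=465


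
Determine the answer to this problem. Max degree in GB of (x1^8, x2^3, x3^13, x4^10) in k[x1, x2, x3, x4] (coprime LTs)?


Pure powers, coprime LTs => already GB.
Degrees: 8, 3, 13, 10
Max=13


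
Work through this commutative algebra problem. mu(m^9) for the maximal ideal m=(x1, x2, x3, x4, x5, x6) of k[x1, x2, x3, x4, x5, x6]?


Graded Nakayama: mu(m^d) = dim_k (m^d/m^(d+1)) = #degree-9 monomials in 6 vars
C(n+d-1,d)=C(14,9)=2002


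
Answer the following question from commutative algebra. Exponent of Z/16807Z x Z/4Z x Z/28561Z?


Exponent = lcm of the cyclic orders; pairwise coprime => product.
7^5*2^2*13^4=16807*4*28561=1920098908


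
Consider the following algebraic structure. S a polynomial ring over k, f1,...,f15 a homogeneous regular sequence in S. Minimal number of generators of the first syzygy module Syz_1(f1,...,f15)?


Regular sequence => Koszul complex is the minimal free resolution.
Syz_1 minimally generated by Koszul relations f_i*e_j - f_j*e_i (i<j): mu(Syz_1) = beta_2 = C(m,2) = m(m-1)/2
m=15
15*14/2 = 105


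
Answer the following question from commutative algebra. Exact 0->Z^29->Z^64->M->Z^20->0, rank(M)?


Alt sum=0:
(-1)^0*29 + (-1)^1*64 + (-1)^2*? + (-1)^3*20=0
rank(M)=55


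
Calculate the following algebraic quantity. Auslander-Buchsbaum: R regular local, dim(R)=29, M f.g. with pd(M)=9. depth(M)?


pd+depth=depth(R)=29
depth=29-9=20


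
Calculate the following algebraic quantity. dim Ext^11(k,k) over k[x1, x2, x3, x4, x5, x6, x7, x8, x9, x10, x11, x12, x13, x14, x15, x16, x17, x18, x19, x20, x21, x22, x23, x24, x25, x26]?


C(n,i)=C(26,11)=7726160


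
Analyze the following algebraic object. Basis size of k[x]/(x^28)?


Basis: 1,x,...,x^27
dim=28


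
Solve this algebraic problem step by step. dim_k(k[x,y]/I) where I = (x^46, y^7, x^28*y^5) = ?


k[x,y]/I, I = (x^46, y^7, x^28*y^5)
Rect: 46x7=322. Corner: (46-28)x(7-5)=36.
dim = 322-36 = 286


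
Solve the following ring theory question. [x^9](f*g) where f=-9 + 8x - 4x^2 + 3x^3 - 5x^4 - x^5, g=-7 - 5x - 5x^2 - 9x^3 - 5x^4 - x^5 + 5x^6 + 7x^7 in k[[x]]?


[x^9] = sum a_i*b_j, i+j=9
  -4*7=-28
  3*5=15
  -5*-1=5
  -1*-5=5
Sum=-3


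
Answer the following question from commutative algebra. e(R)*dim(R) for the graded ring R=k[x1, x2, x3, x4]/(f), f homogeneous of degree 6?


e(R)=deg(f)=6, dim(R)=4-1=3
e*dim=6*3=18


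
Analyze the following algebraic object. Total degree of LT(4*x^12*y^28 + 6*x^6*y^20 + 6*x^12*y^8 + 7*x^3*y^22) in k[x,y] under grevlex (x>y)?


LT: 4*x^12*y^28
deg_x=12, deg_y=28
Total=12+28=40


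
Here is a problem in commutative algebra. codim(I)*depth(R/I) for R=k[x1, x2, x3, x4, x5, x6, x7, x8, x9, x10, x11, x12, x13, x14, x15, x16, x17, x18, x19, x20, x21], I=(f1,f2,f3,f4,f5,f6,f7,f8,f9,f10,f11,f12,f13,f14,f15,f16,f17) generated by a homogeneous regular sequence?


codim=17, depth=dim(R/I)=21-17=4
Product=17*4=68


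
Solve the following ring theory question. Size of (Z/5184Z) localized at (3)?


3-primary part: 5184=3^4*64
Size=3^4=81


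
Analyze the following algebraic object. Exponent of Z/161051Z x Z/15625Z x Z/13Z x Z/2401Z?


Exponent = lcm of the cyclic orders; pairwise coprime => product.
11^5*5^6*13^1*7^4=161051*15625*13*2401=78545075984375


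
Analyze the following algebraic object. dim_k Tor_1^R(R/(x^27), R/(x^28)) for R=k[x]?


Tor_1(R/I,R/J)=(I cap J)/IJ=(x^28)/(x^55)
dim=55-28=min(27,28)=27


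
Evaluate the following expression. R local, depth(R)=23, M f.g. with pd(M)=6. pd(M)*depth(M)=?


pd+depth=23
depth=23-6=17
pd*depth=6*17=102


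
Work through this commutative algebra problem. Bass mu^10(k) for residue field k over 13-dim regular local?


C(n,i)=C(13,10)=286


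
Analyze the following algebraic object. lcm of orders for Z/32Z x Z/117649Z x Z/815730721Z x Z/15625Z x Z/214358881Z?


Exponent = lcm of the cyclic orders; pairwise coprime => product.
2^5*7^6*13^8*5^6*11^8=32*117649*815730721*15625*214358881=10286000572143428857224500000


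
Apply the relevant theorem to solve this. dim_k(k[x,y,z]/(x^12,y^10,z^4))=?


Basis: x^iy^jz^k, i<12,j<10,k<4
12*10*4=480


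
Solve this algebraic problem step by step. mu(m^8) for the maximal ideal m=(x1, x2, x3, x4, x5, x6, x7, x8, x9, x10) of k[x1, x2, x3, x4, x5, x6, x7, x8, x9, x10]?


Graded Nakayama: mu(m^d) = dim_k (m^d/m^(d+1)) = #degree-8 monomials in 10 vars
C(n+d-1,d)=C(17,8)=24310


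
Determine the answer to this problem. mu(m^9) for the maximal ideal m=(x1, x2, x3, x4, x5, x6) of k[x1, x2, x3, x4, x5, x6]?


Graded Nakayama: mu(m^d) = dim_k (m^d/m^(d+1)) = #degree-9 monomials in 6 vars
C(n+d-1,d)=C(14,9)=2002


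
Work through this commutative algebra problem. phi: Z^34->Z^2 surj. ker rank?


rank(ker) = 34-2 = 32


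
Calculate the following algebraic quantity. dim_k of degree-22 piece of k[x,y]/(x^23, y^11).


k[x,y], I = (x^23, y^11), d = 22
Need i < 23 and d-i < 11.
Range: 12 <= i <= 22.
H(22) = 11


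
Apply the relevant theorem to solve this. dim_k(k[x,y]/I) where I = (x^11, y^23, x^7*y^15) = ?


k[x,y]/I, I = (x^11, y^23, x^7*y^15)
Rect: 11x23=253. Corner: (11-7)x(23-15)=32.
dim = 253-32 = 221


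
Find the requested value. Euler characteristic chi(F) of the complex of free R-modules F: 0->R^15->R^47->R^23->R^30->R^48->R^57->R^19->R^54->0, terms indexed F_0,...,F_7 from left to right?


chi = sum (-1)^i * rank:
(-1)^0*15=15
(-1)^1*47=-47
(-1)^2*23=23
(-1)^3*30=-30
(-1)^4*48=48
(-1)^5*57=-57
(-1)^6*19=19
(-1)^7*54=-54
chi=-83


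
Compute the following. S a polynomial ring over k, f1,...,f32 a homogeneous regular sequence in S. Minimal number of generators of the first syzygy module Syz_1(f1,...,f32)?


Regular sequence => Koszul complex is the minimal free resolution.
Syz_1 minimally generated by Koszul relations f_i*e_j - f_j*e_i (i<j): mu(Syz_1) = beta_2 = C(m,2) = m(m-1)/2
m=32
32*31/2 = 496


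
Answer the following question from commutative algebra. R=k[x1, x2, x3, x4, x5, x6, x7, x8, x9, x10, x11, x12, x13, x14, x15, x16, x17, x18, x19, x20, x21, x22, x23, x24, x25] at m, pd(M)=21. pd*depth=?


pd+depth=25
depth=25-21=4
pd*depth=21*4=84


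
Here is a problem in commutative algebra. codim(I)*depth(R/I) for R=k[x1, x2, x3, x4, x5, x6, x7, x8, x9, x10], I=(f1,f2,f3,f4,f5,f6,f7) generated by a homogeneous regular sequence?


codim=7, depth=dim(R/I)=10-7=3
Product=7*3=21


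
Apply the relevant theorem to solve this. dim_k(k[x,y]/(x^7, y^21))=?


Basis: x^i*y^j, i<7, j<21
7*21=147


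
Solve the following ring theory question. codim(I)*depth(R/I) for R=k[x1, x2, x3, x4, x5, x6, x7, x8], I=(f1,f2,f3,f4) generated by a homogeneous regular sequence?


codim=4, depth=dim(R/I)=8-4=4
Product=4*4=16


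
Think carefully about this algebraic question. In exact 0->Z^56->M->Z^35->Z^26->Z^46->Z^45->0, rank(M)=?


Alt sum=0:
(-1)^0*56 + (-1)^1*? + (-1)^2*35 + (-1)^3*26 + (-1)^4*46 + (-1)^5*45=0
rank(M)=66


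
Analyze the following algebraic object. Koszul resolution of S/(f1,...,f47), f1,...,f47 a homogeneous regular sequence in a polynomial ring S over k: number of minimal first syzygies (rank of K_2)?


Regular sequence => Koszul complex is the minimal free resolution.
Syz_1 minimally generated by Koszul relations f_i*e_j - f_j*e_i (i<j): mu(Syz_1) = beta_2 = C(m,2) = m(m-1)/2
m=47
47*46/2 = 1081


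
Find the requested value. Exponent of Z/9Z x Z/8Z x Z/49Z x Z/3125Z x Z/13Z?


Exponent = lcm of the cyclic orders; pairwise coprime => product.
3^2*2^3*7^2*5^5*13^1=9*8*49*3125*13=143325000


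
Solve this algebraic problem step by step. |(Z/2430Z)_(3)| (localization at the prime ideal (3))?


3-primary part: 2430=3^5*10
Size=3^5=243


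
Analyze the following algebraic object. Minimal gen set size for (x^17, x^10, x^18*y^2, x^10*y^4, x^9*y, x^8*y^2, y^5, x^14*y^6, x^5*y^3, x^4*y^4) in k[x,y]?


Remove redundant (divisible by others).
x^18*y^2 redundant.
x^10*y^4 redundant.
x^17 redundant.
x^14*y^6 redundant.
Min: x^10, x^9*y, x^8*y^2, x^5*y^3, x^4*y^4, y^5
Count=6


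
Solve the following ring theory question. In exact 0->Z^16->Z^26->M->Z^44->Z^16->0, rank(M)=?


Alt sum=0:
(-1)^0*16 + (-1)^1*26 + (-1)^2*? + (-1)^3*44 + (-1)^4*16=0
rank(M)=38


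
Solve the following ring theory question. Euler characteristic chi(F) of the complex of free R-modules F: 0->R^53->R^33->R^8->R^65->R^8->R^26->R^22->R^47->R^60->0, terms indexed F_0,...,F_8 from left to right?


chi = sum (-1)^i * rank:
(-1)^0*53=53
(-1)^1*33=-33
(-1)^2*8=8
(-1)^3*65=-65
(-1)^4*8=8
(-1)^5*26=-26
(-1)^6*22=22
(-1)^7*47=-47
(-1)^8*60=60
chi=-20


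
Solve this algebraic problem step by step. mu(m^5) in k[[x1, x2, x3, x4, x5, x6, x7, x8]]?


C(n+d-1,d)=C(12,5)=792


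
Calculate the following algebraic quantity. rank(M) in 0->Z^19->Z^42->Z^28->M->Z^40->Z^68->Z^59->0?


Alt sum=0:
(-1)^0*19 + (-1)^1*42 + (-1)^2*28 + (-1)^3*? + (-1)^4*40 + (-1)^5*68 + (-1)^6*59=0
rank(M)=36


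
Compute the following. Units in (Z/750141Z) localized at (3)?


Local ring = Z/2187Z.
phi(2187) = 3^6*(3-1) = 1458


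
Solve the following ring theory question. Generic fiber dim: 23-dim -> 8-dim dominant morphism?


dim(fiber)=dim(X)-dim(Y)=23-8=15


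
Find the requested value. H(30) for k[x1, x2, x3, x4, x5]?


C(d+n-1,n-1)=C(34,4)=46376


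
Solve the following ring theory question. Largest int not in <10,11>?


gcd(10,11)=1 => F=ab-a-b=10*11-10-11=110-21=89


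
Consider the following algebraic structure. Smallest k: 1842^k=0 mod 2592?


1842^k mod 2592:
k=1: 1842
k=2: 36
k=3: 1512
k=4: 1296
k=5: 0
First zero at k = 5


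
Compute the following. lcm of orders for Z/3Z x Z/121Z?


Exponent = lcm of the cyclic orders; pairwise coprime => product.
3^1*11^2=3*121=363


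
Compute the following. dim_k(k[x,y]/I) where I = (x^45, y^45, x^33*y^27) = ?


k[x,y]/I, I = (x^45, y^45, x^33*y^27)
Rect: 45x45=2025. Corner: (45-33)x(45-27)=216.
dim = 2025-216 = 1809


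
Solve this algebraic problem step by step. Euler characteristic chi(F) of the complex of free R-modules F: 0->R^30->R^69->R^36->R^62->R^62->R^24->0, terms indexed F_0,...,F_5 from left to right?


chi = sum (-1)^i * rank:
(-1)^0*30=30
(-1)^1*69=-69
(-1)^2*36=36
(-1)^3*62=-62
(-1)^4*62=62
(-1)^5*24=-24
chi=-27


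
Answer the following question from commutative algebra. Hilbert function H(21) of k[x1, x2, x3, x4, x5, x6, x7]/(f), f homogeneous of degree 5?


C(27,6)-C(22,6)=296010-74613=221397


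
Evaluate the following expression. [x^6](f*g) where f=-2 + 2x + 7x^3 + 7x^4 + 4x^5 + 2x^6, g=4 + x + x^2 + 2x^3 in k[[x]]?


[x^6] = sum a_i*b_j, i+j=6
  7*2=14
  7*1=7
  4*1=4
  2*4=8
Sum=33


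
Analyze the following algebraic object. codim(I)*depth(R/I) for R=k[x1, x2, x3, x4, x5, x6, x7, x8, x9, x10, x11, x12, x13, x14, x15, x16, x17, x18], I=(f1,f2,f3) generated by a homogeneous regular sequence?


codim=3, depth=dim(R/I)=18-3=15
Product=3*15=45


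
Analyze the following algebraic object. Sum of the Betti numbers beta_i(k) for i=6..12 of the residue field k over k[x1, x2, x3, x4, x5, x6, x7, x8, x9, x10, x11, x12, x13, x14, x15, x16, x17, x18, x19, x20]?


Koszul resolution: beta_i(k)=C(n,i), n=20
C(20,6)=38760, C(20,7)=77520, C(20,8)=125970, C(20,9)=167960, C(20,10)=184756, C(20,11)=167960, C(20,12)=125970
Sum=888896


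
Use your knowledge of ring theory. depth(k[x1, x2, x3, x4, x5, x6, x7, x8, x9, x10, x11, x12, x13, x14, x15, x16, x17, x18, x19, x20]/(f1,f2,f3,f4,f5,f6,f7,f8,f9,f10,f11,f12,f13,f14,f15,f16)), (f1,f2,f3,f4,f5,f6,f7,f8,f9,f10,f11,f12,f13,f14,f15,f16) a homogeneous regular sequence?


depth(R)=20
depth(R/I)=20-16=4


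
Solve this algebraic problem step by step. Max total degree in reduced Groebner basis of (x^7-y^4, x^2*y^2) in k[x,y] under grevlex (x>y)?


LT(f1)=x^7, LT(f2)=x^2y^2, lcm=x^7y^2
S(f1,f2) = y^2*f1 - x^5*f2 = -y^6
Reduced GB = {f1, f2, y^6}; degrees 7, 4, 6
Max = 7


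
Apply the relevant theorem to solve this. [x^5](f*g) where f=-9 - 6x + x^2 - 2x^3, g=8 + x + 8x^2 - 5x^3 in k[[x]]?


[x^5] = sum a_i*b_j, i+j=5
  1*-5=-5
  -2*8=-16
Sum=-21


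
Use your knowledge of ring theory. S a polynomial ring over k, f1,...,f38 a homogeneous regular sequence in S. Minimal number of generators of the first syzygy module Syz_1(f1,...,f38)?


Regular sequence => Koszul complex is the minimal free resolution.
Syz_1 minimally generated by Koszul relations f_i*e_j - f_j*e_i (i<j): mu(Syz_1) = beta_2 = C(m,2) = m(m-1)/2
m=38
38*37/2 = 703


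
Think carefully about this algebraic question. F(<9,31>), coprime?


gcd(9,31)=1 => F=ab-a-b=9*31-9-31=279-40=239


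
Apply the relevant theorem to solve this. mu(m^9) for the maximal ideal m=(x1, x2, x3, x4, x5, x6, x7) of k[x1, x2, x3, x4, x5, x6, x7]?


Graded Nakayama: mu(m^d) = dim_k (m^d/m^(d+1)) = #degree-9 monomials in 7 vars
C(n+d-1,d)=C(15,9)=5005


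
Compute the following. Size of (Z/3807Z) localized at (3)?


3-primary part: 3807=3^4*47
Size=3^4=81


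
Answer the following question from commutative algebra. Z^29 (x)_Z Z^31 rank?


rank(M(x)N) = rank(M)*rank(N)
29*31 = 899


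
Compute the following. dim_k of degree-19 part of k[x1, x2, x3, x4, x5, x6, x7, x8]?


C(d+n-1,n-1)=C(26,7)=657800


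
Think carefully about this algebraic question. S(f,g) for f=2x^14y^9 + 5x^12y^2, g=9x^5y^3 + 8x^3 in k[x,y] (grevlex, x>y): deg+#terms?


LT(f)=2x^14y^9, LT(g)=9x^5y^3
lcm(LM)=x^14y^9
S(f,g) (scaled by 18 to clear denominators) = 9*f - 2x^9y^6*g = -16x^12y^6 + 45x^12y^2
2 terms, deg 18.
18+2=20


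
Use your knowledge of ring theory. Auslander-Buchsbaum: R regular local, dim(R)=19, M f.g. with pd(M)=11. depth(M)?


pd+depth=depth(R)=19
depth=19-11=8


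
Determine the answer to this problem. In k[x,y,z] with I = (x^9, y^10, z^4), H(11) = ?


Need i<9, j<10, k<4 with i+j+k=11.
For each i, j ranges over max(0,11-i-3)..min(9,11-i):
  i=0: j in [8,9] -> 2
  i=1: j in [7,9] -> 3
  i=2: j in [6,9] -> 4
  i=3: j in [5,8] -> 4
  i=4: j in [4,7] -> 4
  i=5: j in [3,6] -> 4
  i=6: j in [2,5] -> 4
  i=7: j in [1,4] -> 4
  i=8: j in [0,3] -> 4
H(11) = 2+3+4+4+4+4+4+4+4 = 33


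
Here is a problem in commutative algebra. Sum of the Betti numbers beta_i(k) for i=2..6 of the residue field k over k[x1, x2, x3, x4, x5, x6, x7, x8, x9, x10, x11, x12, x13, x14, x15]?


Koszul resolution: beta_i(k)=C(n,i), n=15
C(15,2)=105, C(15,3)=455, C(15,4)=1365, C(15,5)=3003, C(15,6)=5005
Sum=9933


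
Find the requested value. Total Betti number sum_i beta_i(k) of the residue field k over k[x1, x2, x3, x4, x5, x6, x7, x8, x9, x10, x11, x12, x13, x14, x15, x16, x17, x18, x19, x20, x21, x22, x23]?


Koszul resolution: beta_i(k)=C(n,i), n=23
sum_i C(23,i) = 2^23 = 8388608


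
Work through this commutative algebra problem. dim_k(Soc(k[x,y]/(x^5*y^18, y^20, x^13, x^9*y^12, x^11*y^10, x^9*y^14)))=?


Socle = ann(m) = span of standard monomials u with x*u, y*u in I (staircase corners).
Redundant generators: x^9*y^14
Minimal generators: x^13, x^11*y^10, x^9*y^12, x^5*y^18, y^20
Corners: x^4y^19, x^8y^17, x^10y^11, x^12y^9
Socle dim=4


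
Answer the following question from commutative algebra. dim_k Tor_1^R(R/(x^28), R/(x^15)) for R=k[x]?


Tor_1(R/I,R/J)=(I cap J)/IJ=(x^28)/(x^43)
dim=43-28=min(28,15)=15


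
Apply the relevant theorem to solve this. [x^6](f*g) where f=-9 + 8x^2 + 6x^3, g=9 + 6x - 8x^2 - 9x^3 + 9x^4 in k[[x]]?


[x^6] = sum a_i*b_j, i+j=6
  8*9=72
  6*-9=-54
Sum=18


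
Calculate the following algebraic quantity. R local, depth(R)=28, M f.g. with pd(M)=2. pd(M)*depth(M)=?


pd+depth=28
depth=28-2=26
pd*depth=2*26=52


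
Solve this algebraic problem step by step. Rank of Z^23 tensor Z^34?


rank(M(x)N) = rank(M)*rank(N)
23*34 = 782


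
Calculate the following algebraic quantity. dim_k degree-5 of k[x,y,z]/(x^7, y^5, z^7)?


Need i<7, j<5, k<7 with i+j+k=5.
For each i, j ranges over max(0,5-i-6)..min(4,5-i):
  i=0: j in [0,4] -> 5
  i=1: j in [0,4] -> 5
  i=2: j in [0,3] -> 4
  i=3: j in [0,2] -> 3
  i=4: j in [0,1] -> 2
  i=5: j in [0,0] -> 1
H(5) = 5+5+4+3+2+1 = 20


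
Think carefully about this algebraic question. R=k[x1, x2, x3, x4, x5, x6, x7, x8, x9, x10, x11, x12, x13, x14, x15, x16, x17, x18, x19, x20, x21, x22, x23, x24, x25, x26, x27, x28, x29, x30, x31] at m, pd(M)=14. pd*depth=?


pd+depth=31
depth=31-14=17
pd*depth=14*17=238


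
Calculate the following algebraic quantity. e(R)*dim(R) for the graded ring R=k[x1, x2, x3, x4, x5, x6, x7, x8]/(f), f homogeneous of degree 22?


e(R)=deg(f)=22, dim(R)=8-1=7
e*dim=22*7=154


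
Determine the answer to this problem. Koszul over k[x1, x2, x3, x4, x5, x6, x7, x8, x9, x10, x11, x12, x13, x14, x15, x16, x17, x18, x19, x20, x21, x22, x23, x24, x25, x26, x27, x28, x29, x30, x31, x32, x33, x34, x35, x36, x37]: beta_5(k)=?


C(n,i)=C(37,5)=435897


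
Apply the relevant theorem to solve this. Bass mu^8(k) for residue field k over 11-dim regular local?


C(n,i)=C(11,8)=165


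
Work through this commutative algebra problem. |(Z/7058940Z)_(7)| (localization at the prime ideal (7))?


7-primary part: 7058940=7^6*60
Size=7^6=117649


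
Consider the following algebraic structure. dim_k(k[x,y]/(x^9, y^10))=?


Basis: x^i*y^j, i<9, j<10
9*10=90


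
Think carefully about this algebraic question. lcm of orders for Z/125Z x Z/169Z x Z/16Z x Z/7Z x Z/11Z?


Exponent = lcm of the cyclic orders; pairwise coprime => product.
5^3*13^2*2^4*7^1*11^1=125*169*16*7*11=26026000


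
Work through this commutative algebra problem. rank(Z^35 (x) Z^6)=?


rank(M(x)N) = rank(M)*rank(N)
35*6 = 210


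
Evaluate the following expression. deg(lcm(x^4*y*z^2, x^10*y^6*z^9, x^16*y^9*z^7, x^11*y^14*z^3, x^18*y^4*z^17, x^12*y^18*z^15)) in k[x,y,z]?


lcm = componentwise max:
x: max(4,10,16,11,18,12)=18
y: max(1,6,9,14,4,18)=18
z: max(2,9,7,3,17,15)=17
Total=18+18+17=53


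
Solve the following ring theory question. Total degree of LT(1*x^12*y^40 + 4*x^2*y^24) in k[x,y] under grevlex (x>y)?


LT: 1*x^12*y^40
deg_x=12, deg_y=40
Total=12+40=52


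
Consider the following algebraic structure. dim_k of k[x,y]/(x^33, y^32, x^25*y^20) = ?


k[x,y]/I, I = (x^33, y^32, x^25*y^20)
Rect: 33x32=1056. Corner: (33-25)x(32-20)=96.
dim = 1056-96 = 960


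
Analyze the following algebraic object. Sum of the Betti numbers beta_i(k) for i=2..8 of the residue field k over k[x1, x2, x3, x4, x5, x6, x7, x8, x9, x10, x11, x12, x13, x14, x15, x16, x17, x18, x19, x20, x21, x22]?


Koszul resolution: beta_i(k)=C(n,i), n=22
C(22,2)=231, C(22,3)=1540, C(22,4)=7315, C(22,5)=26334, C(22,6)=74613, C(22,7)=170544, C(22,8)=319770
Sum=600347


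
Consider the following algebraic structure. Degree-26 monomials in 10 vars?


C(d+n-1,n-1)=C(35,9)=70607460


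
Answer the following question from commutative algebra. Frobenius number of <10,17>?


gcd(10,17)=1 => F=ab-a-b=10*17-10-17=170-27=143


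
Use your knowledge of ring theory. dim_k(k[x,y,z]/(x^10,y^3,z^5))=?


Basis: x^iy^jz^k, i<10,j<3,k<5
10*3*5=150


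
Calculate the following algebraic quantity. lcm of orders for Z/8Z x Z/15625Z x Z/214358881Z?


Exponent = lcm of the cyclic orders; pairwise coprime => product.
2^3*5^6*11^8=8*15625*214358881=26794860125000


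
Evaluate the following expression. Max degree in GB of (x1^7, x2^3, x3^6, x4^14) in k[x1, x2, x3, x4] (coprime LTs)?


Pure powers, coprime LTs => already GB.
Degrees: 7, 3, 6, 14
Max=14


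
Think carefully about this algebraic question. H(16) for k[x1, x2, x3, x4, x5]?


C(d+n-1,n-1)=C(20,4)=4845


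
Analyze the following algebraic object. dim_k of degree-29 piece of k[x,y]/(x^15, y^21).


k[x,y], I = (x^15, y^21), d = 29
Need i < 15 and d-i < 21.
Range: 9 <= i <= 14.
H(29) = 6


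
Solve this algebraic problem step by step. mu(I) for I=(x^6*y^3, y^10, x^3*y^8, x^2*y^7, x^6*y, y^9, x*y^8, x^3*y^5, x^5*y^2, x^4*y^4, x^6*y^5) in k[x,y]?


Remove redundant (divisible by others).
x^6*y^3 redundant.
y^10 redundant.
x^3*y^8 redundant.
x^6*y^5 redundant.
Min: x^6*y, x^5*y^2, x^4*y^4, x^3*y^5, x^2*y^7, x*y^8, y^9
Count=7


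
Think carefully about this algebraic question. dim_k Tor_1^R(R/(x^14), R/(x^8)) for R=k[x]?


Tor_1(R/I,R/J)=(I cap J)/IJ=(x^14)/(x^22)
dim=22-14=min(14,8)=8


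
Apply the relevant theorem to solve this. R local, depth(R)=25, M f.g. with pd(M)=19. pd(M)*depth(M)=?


pd+depth=25
depth=25-19=6
pd*depth=19*6=114


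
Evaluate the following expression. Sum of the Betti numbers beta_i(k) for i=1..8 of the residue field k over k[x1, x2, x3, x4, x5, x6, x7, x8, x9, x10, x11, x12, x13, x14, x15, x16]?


Koszul resolution: beta_i(k)=C(n,i), n=16
C(16,1)=16, C(16,2)=120, C(16,3)=560, C(16,4)=1820, C(16,5)=4368, C(16,6)=8008, C(16,7)=11440, C(16,8)=12870
Sum=39202


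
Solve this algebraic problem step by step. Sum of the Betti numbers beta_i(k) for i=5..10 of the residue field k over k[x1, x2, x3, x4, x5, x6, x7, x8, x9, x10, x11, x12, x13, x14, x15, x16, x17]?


Koszul resolution: beta_i(k)=C(n,i), n=17
C(17,5)=6188, C(17,6)=12376, C(17,7)=19448, C(17,8)=24310, C(17,9)=24310, C(17,10)=19448
Sum=106080


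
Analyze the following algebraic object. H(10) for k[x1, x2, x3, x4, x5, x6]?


C(d+n-1,n-1)=C(15,5)=3003


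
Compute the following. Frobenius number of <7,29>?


gcd(7,29)=1 => F=ab-a-b=7*29-7-29=203-36=167


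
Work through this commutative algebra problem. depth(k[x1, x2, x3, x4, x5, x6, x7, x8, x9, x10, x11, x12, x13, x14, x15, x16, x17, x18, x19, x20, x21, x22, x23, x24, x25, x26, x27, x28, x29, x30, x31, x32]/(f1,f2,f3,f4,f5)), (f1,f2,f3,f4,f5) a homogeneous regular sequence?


depth(R)=32
depth(R/I)=32-5=27


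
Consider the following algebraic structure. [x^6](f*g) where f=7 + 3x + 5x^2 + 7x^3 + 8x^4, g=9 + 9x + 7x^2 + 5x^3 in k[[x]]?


[x^6] = sum a_i*b_j, i+j=6
  7*5=35
  8*7=56
Sum=91


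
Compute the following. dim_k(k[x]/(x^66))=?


Basis: 1,x,...,x^65
dim=66


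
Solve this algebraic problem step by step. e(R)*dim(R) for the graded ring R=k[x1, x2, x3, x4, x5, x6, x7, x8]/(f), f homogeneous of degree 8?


e(R)=deg(f)=8, dim(R)=8-1=7
e*dim=8*7=56


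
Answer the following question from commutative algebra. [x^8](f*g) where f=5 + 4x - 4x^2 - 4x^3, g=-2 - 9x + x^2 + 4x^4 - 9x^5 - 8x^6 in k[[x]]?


[x^8] = sum a_i*b_j, i+j=8
  -4*-8=32
  -4*-9=36
Sum=68


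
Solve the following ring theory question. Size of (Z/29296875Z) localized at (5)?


5-primary part: 29296875=5^10*3
Size=5^10=9765625


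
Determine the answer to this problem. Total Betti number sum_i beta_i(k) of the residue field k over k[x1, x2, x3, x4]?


Koszul resolution: beta_i(k)=C(n,i), n=4
sum_i C(4,i) = 2^4 = 16


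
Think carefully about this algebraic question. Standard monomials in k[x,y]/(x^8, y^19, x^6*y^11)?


k[x,y]/I, I = (x^8, y^19, x^6*y^11)
Rect: 8x19=152. Corner: (8-6)x(19-11)=16.
dim = 152-16 = 136


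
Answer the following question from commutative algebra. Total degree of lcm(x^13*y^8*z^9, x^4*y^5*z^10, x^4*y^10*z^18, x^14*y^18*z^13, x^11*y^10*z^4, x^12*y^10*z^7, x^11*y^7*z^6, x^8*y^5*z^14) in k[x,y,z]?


lcm = componentwise max:
x: max(13,4,4,14,11,12,11,8)=14
y: max(8,5,10,18,10,10,7,5)=18
z: max(9,10,18,13,4,7,6,14)=18
Total=14+18+18=50


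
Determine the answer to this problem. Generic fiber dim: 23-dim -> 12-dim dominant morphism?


dim(fiber)=dim(X)-dim(Y)=23-12=11


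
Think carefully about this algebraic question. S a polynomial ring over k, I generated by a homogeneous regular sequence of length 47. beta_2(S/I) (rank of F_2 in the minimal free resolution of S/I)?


Regular sequence => Koszul complex is the minimal free resolution.
Syz_1 minimally generated by Koszul relations f_i*e_j - f_j*e_i (i<j): mu(Syz_1) = beta_2 = C(m,2) = m(m-1)/2
m=47
47*46/2 = 1081


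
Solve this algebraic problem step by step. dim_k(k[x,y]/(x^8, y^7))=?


Basis: x^i*y^j, i<8, j<7
8*7=56


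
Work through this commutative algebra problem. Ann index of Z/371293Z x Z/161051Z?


Exponent = lcm of the cyclic orders; pairwise coprime => product.
13^5*11^5=371293*161051=59797108943


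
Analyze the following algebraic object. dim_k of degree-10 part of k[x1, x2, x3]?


C(d+n-1,n-1)=C(12,2)=66


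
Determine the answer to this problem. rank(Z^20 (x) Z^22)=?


rank(M(x)N) = rank(M)*rank(N)
20*22 = 440


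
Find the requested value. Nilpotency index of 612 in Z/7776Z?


612^k mod 7776:
k=1: 612
k=2: 1296
k=3: 0
First zero at k = 3


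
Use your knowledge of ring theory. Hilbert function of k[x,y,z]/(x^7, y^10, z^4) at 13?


Need i<7, j<10, k<4 with i+j+k=13.
For each i, j ranges over max(0,13-i-3)..min(9,13-i):
  i=0: j in [10,9] -> 0
  i=1: j in [9,9] -> 1
  i=2: j in [8,9] -> 2
  i=3: j in [7,9] -> 3
  i=4: j in [6,9] -> 4
  i=5: j in [5,8] -> 4
  i=6: j in [4,7] -> 4
H(13) = 0+1+2+3+4+4+4 = 18


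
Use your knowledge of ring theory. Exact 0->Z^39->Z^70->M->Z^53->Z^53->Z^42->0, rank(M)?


Alt sum=0:
(-1)^0*39 + (-1)^1*70 + (-1)^2*? + (-1)^3*53 + (-1)^4*53 + (-1)^5*42=0
rank(M)=73


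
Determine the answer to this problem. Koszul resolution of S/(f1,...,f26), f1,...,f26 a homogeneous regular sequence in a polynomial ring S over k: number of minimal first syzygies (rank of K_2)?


Regular sequence => Koszul complex is the minimal free resolution.
Syz_1 minimally generated by Koszul relations f_i*e_j - f_j*e_i (i<j): mu(Syz_1) = beta_2 = C(m,2) = m(m-1)/2
m=26
26*25/2 = 325


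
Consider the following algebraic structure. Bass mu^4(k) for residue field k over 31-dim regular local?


C(n,i)=C(31,4)=31465


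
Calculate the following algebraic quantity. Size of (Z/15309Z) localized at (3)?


3-primary part: 15309=3^7*7
Size=3^7=2187


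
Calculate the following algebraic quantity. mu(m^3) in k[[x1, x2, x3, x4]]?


C(n+d-1,d)=C(6,3)=20


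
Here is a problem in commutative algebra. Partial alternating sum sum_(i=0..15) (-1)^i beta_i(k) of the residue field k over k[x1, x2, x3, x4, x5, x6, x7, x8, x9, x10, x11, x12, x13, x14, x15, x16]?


Koszul resolution: beta_i(k)=C(n,i), n=16
sum_(i=0..p) (-1)^i C(n,i) = (-1)^p C(n-1,p)
(-1)^15*C(15,15) = (-1)^15*1 = -1


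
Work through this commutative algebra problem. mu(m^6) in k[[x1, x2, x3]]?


C(n+d-1,d)=C(8,6)=28


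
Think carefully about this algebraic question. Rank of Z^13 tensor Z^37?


rank(M(x)N) = rank(M)*rank(N)
13*37 = 481


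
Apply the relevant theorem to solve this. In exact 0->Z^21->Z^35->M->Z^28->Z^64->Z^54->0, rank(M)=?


Alt sum=0:
(-1)^0*21 + (-1)^1*35 + (-1)^2*? + (-1)^3*28 + (-1)^4*64 + (-1)^5*54=0
rank(M)=32


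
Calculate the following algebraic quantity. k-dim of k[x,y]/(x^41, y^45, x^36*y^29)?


k[x,y]/I, I = (x^41, y^45, x^36*y^29)
Rect: 41x45=1845. Corner: (41-36)x(45-29)=80.
dim = 1845-80 = 1765


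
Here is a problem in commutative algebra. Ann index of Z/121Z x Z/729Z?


Exponent = lcm of the cyclic orders; pairwise coprime => product.
11^2*3^6=121*729=88209


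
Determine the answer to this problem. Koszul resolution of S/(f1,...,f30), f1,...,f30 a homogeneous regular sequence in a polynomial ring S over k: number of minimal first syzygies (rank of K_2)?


Regular sequence => Koszul complex is the minimal free resolution.
Syz_1 minimally generated by Koszul relations f_i*e_j - f_j*e_i (i<j): mu(Syz_1) = beta_2 = C(m,2) = m(m-1)/2
m=30
30*29/2 = 435


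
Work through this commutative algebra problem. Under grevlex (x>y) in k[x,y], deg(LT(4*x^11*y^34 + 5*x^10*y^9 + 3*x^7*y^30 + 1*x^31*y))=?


LT: 4*x^11*y^34
deg_x=11, deg_y=34
Total=11+34=45


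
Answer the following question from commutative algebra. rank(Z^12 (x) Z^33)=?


rank(M(x)N) = rank(M)*rank(N)
12*33 = 396


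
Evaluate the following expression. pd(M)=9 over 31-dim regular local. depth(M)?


pd+depth=depth(R)=31
depth=31-9=22


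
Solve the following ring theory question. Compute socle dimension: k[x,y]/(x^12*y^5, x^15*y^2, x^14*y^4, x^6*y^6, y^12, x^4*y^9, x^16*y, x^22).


Socle = ann(m) = span of standard monomials u with x*u, y*u in I (staircase corners).
Minimal generators: x^22, x^16*y, x^15*y^2, x^14*y^4, x^12*y^5, x^6*y^6, x^4*y^9, y^12
Corners: x^3y^11, x^5y^8, x^11y^5, x^13y^4, x^14y^3, x^15y, x^21
Socle dim=7


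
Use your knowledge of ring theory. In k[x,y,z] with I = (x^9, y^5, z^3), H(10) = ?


Need i<9, j<5, k<3 with i+j+k=10.
For each i, j ranges over max(0,10-i-2)..min(4,10-i):
  i=0: j in [8,4] -> 0
  i=1: j in [7,4] -> 0
  i=2: j in [6,4] -> 0
  i=3: j in [5,4] -> 0
  i=4: j in [4,4] -> 1
  i=5: j in [3,4] -> 2
  i=6: j in [2,4] -> 3
  i=7: j in [1,3] -> 3
  i=8: j in [0,2] -> 3
H(10) = 0+0+0+0+1+2+3+3+3 = 12


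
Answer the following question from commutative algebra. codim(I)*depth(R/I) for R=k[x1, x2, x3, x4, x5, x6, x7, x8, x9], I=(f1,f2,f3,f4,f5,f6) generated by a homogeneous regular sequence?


codim=6, depth=dim(R/I)=9-6=3
Product=6*3=18


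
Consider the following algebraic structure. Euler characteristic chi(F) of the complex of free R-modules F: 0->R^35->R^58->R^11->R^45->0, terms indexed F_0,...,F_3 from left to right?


chi = sum (-1)^i * rank:
(-1)^0*35=35
(-1)^1*58=-58
(-1)^2*11=11
(-1)^3*45=-45
chi=-57


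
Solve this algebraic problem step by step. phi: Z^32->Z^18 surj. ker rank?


rank(ker) = 32-18 = 14


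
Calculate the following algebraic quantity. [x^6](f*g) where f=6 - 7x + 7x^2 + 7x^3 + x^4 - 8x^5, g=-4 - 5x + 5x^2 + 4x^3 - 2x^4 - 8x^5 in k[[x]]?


[x^6] = sum a_i*b_j, i+j=6
  -7*-8=56
  7*-2=-14
  7*4=28
  1*5=5
  -8*-5=40
Sum=115


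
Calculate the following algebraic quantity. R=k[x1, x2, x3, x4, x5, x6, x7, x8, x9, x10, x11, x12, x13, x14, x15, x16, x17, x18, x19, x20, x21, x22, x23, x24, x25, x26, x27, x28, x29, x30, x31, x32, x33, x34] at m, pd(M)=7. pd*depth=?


pd+depth=34
depth=34-7=27
pd*depth=7*27=189


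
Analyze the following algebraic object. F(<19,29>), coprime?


gcd(19,29)=1 => F=ab-a-b=19*29-19-29=551-48=503


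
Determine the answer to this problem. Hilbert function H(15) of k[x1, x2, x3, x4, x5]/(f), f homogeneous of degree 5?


C(19,4)-C(14,4)=3876-1001=2875


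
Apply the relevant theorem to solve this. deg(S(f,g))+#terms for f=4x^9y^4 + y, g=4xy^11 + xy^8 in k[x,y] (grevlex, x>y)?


LT(f)=4x^9y^4, LT(g)=4xy^11
lcm(LM)=x^9y^11
S(f,g) (scaled by 16 to clear denominators) = 4y^7*f - 4x^8*g = -4x^9y^8 + 4y^8
2 terms, deg 17.
17+2=19
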